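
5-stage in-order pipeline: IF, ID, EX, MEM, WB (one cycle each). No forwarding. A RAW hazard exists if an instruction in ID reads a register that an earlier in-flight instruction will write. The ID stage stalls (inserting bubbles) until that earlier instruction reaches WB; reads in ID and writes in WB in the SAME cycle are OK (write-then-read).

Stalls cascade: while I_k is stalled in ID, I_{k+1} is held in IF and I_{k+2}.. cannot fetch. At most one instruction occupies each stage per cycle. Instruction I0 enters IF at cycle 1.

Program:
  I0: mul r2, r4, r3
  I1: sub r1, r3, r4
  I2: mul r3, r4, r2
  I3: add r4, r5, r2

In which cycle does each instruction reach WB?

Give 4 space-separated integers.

I0 mul r2 <- r4,r3: IF@1 ID@2 stall=0 (-) EX@3 MEM@4 WB@5
I1 sub r1 <- r3,r4: IF@2 ID@3 stall=0 (-) EX@4 MEM@5 WB@6
I2 mul r3 <- r4,r2: IF@3 ID@4 stall=1 (RAW on I0.r2 (WB@5)) EX@6 MEM@7 WB@8
I3 add r4 <- r5,r2: IF@4 ID@6 stall=0 (-) EX@7 MEM@8 WB@9

Answer: 5 6 8 9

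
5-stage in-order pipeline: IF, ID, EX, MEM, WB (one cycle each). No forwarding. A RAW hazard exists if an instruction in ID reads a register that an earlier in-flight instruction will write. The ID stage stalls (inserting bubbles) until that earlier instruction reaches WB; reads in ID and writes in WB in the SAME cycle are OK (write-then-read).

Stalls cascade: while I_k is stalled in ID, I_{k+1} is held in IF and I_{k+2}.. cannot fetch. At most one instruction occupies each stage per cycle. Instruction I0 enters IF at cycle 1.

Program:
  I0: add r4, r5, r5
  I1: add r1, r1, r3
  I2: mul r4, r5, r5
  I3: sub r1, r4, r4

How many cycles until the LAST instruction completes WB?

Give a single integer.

Answer: 10

Derivation:
I0 add r4 <- r5,r5: IF@1 ID@2 stall=0 (-) EX@3 MEM@4 WB@5
I1 add r1 <- r1,r3: IF@2 ID@3 stall=0 (-) EX@4 MEM@5 WB@6
I2 mul r4 <- r5,r5: IF@3 ID@4 stall=0 (-) EX@5 MEM@6 WB@7
I3 sub r1 <- r4,r4: IF@4 ID@5 stall=2 (RAW on I2.r4 (WB@7)) EX@8 MEM@9 WB@10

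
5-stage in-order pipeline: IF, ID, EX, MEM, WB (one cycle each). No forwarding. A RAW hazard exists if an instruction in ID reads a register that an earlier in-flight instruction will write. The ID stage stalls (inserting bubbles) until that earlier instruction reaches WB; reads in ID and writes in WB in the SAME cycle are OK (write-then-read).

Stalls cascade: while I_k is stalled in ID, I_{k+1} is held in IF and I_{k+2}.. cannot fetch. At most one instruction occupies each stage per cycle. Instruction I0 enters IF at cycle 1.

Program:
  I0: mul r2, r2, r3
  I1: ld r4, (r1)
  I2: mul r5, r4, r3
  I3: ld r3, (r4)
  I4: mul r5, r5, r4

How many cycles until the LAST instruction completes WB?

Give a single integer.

Answer: 12

Derivation:
I0 mul r2 <- r2,r3: IF@1 ID@2 stall=0 (-) EX@3 MEM@4 WB@5
I1 ld r4 <- r1: IF@2 ID@3 stall=0 (-) EX@4 MEM@5 WB@6
I2 mul r5 <- r4,r3: IF@3 ID@4 stall=2 (RAW on I1.r4 (WB@6)) EX@7 MEM@8 WB@9
I3 ld r3 <- r4: IF@4 ID@7 stall=0 (-) EX@8 MEM@9 WB@10
I4 mul r5 <- r5,r4: IF@7 ID@8 stall=1 (RAW on I2.r5 (WB@9)) EX@10 MEM@11 WB@12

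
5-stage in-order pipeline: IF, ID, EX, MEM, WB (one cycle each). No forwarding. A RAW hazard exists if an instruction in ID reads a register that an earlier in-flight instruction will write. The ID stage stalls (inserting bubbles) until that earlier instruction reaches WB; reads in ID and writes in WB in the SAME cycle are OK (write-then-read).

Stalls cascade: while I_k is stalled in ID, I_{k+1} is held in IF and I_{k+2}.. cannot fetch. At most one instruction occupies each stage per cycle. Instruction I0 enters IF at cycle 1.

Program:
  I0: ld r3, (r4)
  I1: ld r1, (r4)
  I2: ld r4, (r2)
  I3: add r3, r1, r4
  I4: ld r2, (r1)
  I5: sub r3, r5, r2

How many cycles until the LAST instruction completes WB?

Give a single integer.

I0 ld r3 <- r4: IF@1 ID@2 stall=0 (-) EX@3 MEM@4 WB@5
I1 ld r1 <- r4: IF@2 ID@3 stall=0 (-) EX@4 MEM@5 WB@6
I2 ld r4 <- r2: IF@3 ID@4 stall=0 (-) EX@5 MEM@6 WB@7
I3 add r3 <- r1,r4: IF@4 ID@5 stall=2 (RAW on I2.r4 (WB@7)) EX@8 MEM@9 WB@10
I4 ld r2 <- r1: IF@5 ID@8 stall=0 (-) EX@9 MEM@10 WB@11
I5 sub r3 <- r5,r2: IF@8 ID@9 stall=2 (RAW on I4.r2 (WB@11)) EX@12 MEM@13 WB@14

Answer: 14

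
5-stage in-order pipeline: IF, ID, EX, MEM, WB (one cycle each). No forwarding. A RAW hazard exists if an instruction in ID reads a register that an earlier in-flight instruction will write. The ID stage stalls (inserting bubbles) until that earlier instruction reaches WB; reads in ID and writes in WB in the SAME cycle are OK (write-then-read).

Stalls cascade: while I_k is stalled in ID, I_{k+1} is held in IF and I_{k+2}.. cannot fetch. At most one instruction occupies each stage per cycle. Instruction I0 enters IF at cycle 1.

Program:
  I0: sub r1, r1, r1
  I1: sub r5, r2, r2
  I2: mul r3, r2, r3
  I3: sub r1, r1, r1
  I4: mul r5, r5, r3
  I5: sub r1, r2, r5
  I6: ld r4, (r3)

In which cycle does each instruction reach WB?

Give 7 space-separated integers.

I0 sub r1 <- r1,r1: IF@1 ID@2 stall=0 (-) EX@3 MEM@4 WB@5
I1 sub r5 <- r2,r2: IF@2 ID@3 stall=0 (-) EX@4 MEM@5 WB@6
I2 mul r3 <- r2,r3: IF@3 ID@4 stall=0 (-) EX@5 MEM@6 WB@7
I3 sub r1 <- r1,r1: IF@4 ID@5 stall=0 (-) EX@6 MEM@7 WB@8
I4 mul r5 <- r5,r3: IF@5 ID@6 stall=1 (RAW on I2.r3 (WB@7)) EX@8 MEM@9 WB@10
I5 sub r1 <- r2,r5: IF@6 ID@8 stall=2 (RAW on I4.r5 (WB@10)) EX@11 MEM@12 WB@13
I6 ld r4 <- r3: IF@8 ID@11 stall=0 (-) EX@12 MEM@13 WB@14

Answer: 5 6 7 8 10 13 14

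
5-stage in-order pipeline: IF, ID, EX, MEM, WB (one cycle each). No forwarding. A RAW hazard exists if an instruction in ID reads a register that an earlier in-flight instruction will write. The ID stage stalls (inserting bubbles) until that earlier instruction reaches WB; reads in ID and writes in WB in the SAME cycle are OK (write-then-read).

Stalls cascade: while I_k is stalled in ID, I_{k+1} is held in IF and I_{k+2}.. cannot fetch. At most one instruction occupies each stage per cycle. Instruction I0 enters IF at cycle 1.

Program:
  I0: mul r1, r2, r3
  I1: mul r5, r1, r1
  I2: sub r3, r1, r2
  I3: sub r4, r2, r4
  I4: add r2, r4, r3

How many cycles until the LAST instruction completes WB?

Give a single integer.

I0 mul r1 <- r2,r3: IF@1 ID@2 stall=0 (-) EX@3 MEM@4 WB@5
I1 mul r5 <- r1,r1: IF@2 ID@3 stall=2 (RAW on I0.r1 (WB@5)) EX@6 MEM@7 WB@8
I2 sub r3 <- r1,r2: IF@3 ID@6 stall=0 (-) EX@7 MEM@8 WB@9
I3 sub r4 <- r2,r4: IF@6 ID@7 stall=0 (-) EX@8 MEM@9 WB@10
I4 add r2 <- r4,r3: IF@7 ID@8 stall=2 (RAW on I3.r4 (WB@10)) EX@11 MEM@12 WB@13

Answer: 13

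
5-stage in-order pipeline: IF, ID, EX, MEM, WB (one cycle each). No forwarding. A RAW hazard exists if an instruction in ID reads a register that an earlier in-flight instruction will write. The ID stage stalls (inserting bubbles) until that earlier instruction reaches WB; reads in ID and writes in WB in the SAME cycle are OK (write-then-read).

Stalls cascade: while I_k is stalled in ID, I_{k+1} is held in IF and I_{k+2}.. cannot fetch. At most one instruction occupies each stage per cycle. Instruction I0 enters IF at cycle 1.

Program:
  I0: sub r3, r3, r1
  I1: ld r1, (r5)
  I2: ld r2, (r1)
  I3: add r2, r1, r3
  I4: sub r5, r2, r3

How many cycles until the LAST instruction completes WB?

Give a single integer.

Answer: 13

Derivation:
I0 sub r3 <- r3,r1: IF@1 ID@2 stall=0 (-) EX@3 MEM@4 WB@5
I1 ld r1 <- r5: IF@2 ID@3 stall=0 (-) EX@4 MEM@5 WB@6
I2 ld r2 <- r1: IF@3 ID@4 stall=2 (RAW on I1.r1 (WB@6)) EX@7 MEM@8 WB@9
I3 add r2 <- r1,r3: IF@4 ID@7 stall=0 (-) EX@8 MEM@9 WB@10
I4 sub r5 <- r2,r3: IF@7 ID@8 stall=2 (RAW on I3.r2 (WB@10)) EX@11 MEM@12 WB@13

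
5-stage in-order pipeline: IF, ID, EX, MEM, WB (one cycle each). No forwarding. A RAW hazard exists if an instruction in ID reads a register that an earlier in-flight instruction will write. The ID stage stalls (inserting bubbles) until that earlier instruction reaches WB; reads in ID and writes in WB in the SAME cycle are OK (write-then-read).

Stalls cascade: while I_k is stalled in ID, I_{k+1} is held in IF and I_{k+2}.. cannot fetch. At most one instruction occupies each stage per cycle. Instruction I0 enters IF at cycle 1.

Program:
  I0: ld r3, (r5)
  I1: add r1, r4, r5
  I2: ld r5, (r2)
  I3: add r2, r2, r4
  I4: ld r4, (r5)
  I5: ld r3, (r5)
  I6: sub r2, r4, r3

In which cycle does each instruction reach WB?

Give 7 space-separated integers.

I0 ld r3 <- r5: IF@1 ID@2 stall=0 (-) EX@3 MEM@4 WB@5
I1 add r1 <- r4,r5: IF@2 ID@3 stall=0 (-) EX@4 MEM@5 WB@6
I2 ld r5 <- r2: IF@3 ID@4 stall=0 (-) EX@5 MEM@6 WB@7
I3 add r2 <- r2,r4: IF@4 ID@5 stall=0 (-) EX@6 MEM@7 WB@8
I4 ld r4 <- r5: IF@5 ID@6 stall=1 (RAW on I2.r5 (WB@7)) EX@8 MEM@9 WB@10
I5 ld r3 <- r5: IF@6 ID@8 stall=0 (-) EX@9 MEM@10 WB@11
I6 sub r2 <- r4,r3: IF@8 ID@9 stall=2 (RAW on I5.r3 (WB@11)) EX@12 MEM@13 WB@14

Answer: 5 6 7 8 10 11 14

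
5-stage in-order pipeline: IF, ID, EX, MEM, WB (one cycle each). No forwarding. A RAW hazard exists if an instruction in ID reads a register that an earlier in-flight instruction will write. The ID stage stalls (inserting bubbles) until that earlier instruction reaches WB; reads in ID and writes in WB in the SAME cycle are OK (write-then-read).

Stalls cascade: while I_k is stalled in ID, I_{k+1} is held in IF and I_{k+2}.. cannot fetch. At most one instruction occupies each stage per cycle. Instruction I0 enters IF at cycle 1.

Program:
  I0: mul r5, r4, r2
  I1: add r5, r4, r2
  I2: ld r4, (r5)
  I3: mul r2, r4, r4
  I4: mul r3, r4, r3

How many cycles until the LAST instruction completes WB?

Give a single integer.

Answer: 13

Derivation:
I0 mul r5 <- r4,r2: IF@1 ID@2 stall=0 (-) EX@3 MEM@4 WB@5
I1 add r5 <- r4,r2: IF@2 ID@3 stall=0 (-) EX@4 MEM@5 WB@6
I2 ld r4 <- r5: IF@3 ID@4 stall=2 (RAW on I1.r5 (WB@6)) EX@7 MEM@8 WB@9
I3 mul r2 <- r4,r4: IF@4 ID@7 stall=2 (RAW on I2.r4 (WB@9)) EX@10 MEM@11 WB@12
I4 mul r3 <- r4,r3: IF@7 ID@10 stall=0 (-) EX@11 MEM@12 WB@13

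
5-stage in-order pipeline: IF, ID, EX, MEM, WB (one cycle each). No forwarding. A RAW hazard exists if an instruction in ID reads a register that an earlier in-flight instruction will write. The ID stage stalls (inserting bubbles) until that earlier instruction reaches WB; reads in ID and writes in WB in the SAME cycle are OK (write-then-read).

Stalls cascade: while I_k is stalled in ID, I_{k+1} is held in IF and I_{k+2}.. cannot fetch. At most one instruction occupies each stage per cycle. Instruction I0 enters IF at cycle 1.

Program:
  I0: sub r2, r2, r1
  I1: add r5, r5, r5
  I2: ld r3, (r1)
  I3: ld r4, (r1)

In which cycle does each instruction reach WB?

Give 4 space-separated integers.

Answer: 5 6 7 8

Derivation:
I0 sub r2 <- r2,r1: IF@1 ID@2 stall=0 (-) EX@3 MEM@4 WB@5
I1 add r5 <- r5,r5: IF@2 ID@3 stall=0 (-) EX@4 MEM@5 WB@6
I2 ld r3 <- r1: IF@3 ID@4 stall=0 (-) EX@5 MEM@6 WB@7
I3 ld r4 <- r1: IF@4 ID@5 stall=0 (-) EX@6 MEM@7 WB@8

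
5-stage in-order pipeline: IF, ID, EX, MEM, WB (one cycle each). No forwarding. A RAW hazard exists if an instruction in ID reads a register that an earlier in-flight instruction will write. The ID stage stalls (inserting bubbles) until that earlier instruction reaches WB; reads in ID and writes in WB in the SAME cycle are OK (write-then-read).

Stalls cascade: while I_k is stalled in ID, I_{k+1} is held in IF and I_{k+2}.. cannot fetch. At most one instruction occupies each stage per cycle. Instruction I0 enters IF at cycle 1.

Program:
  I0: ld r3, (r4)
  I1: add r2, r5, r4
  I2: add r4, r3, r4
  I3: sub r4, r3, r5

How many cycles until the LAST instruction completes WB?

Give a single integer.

I0 ld r3 <- r4: IF@1 ID@2 stall=0 (-) EX@3 MEM@4 WB@5
I1 add r2 <- r5,r4: IF@2 ID@3 stall=0 (-) EX@4 MEM@5 WB@6
I2 add r4 <- r3,r4: IF@3 ID@4 stall=1 (RAW on I0.r3 (WB@5)) EX@6 MEM@7 WB@8
I3 sub r4 <- r3,r5: IF@4 ID@6 stall=0 (-) EX@7 MEM@8 WB@9

Answer: 9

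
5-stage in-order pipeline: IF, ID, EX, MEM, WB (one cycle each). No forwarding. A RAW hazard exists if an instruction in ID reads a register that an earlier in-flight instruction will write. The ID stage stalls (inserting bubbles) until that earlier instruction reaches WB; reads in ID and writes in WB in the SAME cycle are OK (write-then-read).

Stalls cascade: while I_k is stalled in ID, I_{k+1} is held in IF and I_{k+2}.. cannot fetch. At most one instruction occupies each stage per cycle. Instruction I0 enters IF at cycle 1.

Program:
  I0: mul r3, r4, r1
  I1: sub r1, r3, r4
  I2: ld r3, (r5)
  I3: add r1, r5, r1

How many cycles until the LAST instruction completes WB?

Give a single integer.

I0 mul r3 <- r4,r1: IF@1 ID@2 stall=0 (-) EX@3 MEM@4 WB@5
I1 sub r1 <- r3,r4: IF@2 ID@3 stall=2 (RAW on I0.r3 (WB@5)) EX@6 MEM@7 WB@8
I2 ld r3 <- r5: IF@3 ID@6 stall=0 (-) EX@7 MEM@8 WB@9
I3 add r1 <- r5,r1: IF@6 ID@7 stall=1 (RAW on I1.r1 (WB@8)) EX@9 MEM@10 WB@11

Answer: 11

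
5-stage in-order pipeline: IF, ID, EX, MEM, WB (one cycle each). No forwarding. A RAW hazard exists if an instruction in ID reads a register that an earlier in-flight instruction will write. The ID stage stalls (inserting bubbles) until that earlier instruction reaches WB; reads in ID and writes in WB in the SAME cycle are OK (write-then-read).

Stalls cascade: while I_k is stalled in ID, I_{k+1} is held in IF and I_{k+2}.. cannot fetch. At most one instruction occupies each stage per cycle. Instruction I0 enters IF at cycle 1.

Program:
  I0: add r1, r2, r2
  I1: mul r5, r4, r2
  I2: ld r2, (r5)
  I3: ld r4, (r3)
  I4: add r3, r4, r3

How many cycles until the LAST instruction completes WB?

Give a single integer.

I0 add r1 <- r2,r2: IF@1 ID@2 stall=0 (-) EX@3 MEM@4 WB@5
I1 mul r5 <- r4,r2: IF@2 ID@3 stall=0 (-) EX@4 MEM@5 WB@6
I2 ld r2 <- r5: IF@3 ID@4 stall=2 (RAW on I1.r5 (WB@6)) EX@7 MEM@8 WB@9
I3 ld r4 <- r3: IF@4 ID@7 stall=0 (-) EX@8 MEM@9 WB@10
I4 add r3 <- r4,r3: IF@7 ID@8 stall=2 (RAW on I3.r4 (WB@10)) EX@11 MEM@12 WB@13

Answer: 13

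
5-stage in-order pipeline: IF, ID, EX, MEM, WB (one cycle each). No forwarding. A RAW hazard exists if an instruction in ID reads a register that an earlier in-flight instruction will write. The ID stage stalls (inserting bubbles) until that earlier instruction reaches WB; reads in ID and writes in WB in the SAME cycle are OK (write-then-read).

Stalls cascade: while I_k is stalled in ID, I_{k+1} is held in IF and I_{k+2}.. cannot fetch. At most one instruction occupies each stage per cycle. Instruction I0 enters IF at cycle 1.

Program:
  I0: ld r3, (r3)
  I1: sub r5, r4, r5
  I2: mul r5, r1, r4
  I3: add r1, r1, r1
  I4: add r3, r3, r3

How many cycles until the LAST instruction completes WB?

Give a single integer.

I0 ld r3 <- r3: IF@1 ID@2 stall=0 (-) EX@3 MEM@4 WB@5
I1 sub r5 <- r4,r5: IF@2 ID@3 stall=0 (-) EX@4 MEM@5 WB@6
I2 mul r5 <- r1,r4: IF@3 ID@4 stall=0 (-) EX@5 MEM@6 WB@7
I3 add r1 <- r1,r1: IF@4 ID@5 stall=0 (-) EX@6 MEM@7 WB@8
I4 add r3 <- r3,r3: IF@5 ID@6 stall=0 (-) EX@7 MEM@8 WB@9

Answer: 9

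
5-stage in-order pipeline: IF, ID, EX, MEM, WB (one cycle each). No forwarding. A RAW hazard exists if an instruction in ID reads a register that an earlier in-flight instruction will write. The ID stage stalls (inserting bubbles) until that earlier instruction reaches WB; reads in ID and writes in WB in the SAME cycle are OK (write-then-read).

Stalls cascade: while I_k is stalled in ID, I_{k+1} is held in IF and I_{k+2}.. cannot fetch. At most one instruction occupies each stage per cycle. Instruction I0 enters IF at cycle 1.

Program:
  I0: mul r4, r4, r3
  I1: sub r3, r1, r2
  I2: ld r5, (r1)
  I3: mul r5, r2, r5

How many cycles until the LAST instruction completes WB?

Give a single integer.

I0 mul r4 <- r4,r3: IF@1 ID@2 stall=0 (-) EX@3 MEM@4 WB@5
I1 sub r3 <- r1,r2: IF@2 ID@3 stall=0 (-) EX@4 MEM@5 WB@6
I2 ld r5 <- r1: IF@3 ID@4 stall=0 (-) EX@5 MEM@6 WB@7
I3 mul r5 <- r2,r5: IF@4 ID@5 stall=2 (RAW on I2.r5 (WB@7)) EX@8 MEM@9 WB@10

Answer: 10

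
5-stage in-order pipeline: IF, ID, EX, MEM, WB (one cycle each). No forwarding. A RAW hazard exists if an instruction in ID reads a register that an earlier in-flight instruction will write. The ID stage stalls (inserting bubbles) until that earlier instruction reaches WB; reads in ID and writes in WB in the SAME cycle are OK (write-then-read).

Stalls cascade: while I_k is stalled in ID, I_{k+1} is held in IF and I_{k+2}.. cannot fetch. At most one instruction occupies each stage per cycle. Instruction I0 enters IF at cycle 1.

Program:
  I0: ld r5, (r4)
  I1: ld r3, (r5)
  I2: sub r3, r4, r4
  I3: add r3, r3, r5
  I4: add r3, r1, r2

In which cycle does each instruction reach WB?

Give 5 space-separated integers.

Answer: 5 8 9 12 13

Derivation:
I0 ld r5 <- r4: IF@1 ID@2 stall=0 (-) EX@3 MEM@4 WB@5
I1 ld r3 <- r5: IF@2 ID@3 stall=2 (RAW on I0.r5 (WB@5)) EX@6 MEM@7 WB@8
I2 sub r3 <- r4,r4: IF@3 ID@6 stall=0 (-) EX@7 MEM@8 WB@9
I3 add r3 <- r3,r5: IF@6 ID@7 stall=2 (RAW on I2.r3 (WB@9)) EX@10 MEM@11 WB@12
I4 add r3 <- r1,r2: IF@7 ID@10 stall=0 (-) EX@11 MEM@12 WB@13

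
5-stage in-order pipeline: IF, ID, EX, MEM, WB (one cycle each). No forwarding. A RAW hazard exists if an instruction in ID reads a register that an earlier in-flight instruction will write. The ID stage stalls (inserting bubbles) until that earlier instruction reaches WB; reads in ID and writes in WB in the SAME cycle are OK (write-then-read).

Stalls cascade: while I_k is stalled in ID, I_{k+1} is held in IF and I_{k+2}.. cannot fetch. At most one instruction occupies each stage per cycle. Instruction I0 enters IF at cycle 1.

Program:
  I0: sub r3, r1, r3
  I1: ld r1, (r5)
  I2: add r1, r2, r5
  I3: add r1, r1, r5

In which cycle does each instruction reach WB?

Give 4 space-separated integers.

Answer: 5 6 7 10

Derivation:
I0 sub r3 <- r1,r3: IF@1 ID@2 stall=0 (-) EX@3 MEM@4 WB@5
I1 ld r1 <- r5: IF@2 ID@3 stall=0 (-) EX@4 MEM@5 WB@6
I2 add r1 <- r2,r5: IF@3 ID@4 stall=0 (-) EX@5 MEM@6 WB@7
I3 add r1 <- r1,r5: IF@4 ID@5 stall=2 (RAW on I2.r1 (WB@7)) EX@8 MEM@9 WB@10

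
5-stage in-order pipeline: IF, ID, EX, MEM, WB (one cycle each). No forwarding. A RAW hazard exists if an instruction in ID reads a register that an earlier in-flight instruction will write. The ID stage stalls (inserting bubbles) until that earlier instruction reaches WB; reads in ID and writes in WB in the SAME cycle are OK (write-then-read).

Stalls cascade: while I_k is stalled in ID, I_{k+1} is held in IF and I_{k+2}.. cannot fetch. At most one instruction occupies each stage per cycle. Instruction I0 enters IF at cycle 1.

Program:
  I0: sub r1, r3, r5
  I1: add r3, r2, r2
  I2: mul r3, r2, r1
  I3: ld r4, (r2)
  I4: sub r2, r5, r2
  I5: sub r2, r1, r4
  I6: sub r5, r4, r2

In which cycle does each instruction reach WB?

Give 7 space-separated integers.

I0 sub r1 <- r3,r5: IF@1 ID@2 stall=0 (-) EX@3 MEM@4 WB@5
I1 add r3 <- r2,r2: IF@2 ID@3 stall=0 (-) EX@4 MEM@5 WB@6
I2 mul r3 <- r2,r1: IF@3 ID@4 stall=1 (RAW on I0.r1 (WB@5)) EX@6 MEM@7 WB@8
I3 ld r4 <- r2: IF@4 ID@6 stall=0 (-) EX@7 MEM@8 WB@9
I4 sub r2 <- r5,r2: IF@6 ID@7 stall=0 (-) EX@8 MEM@9 WB@10
I5 sub r2 <- r1,r4: IF@7 ID@8 stall=1 (RAW on I3.r4 (WB@9)) EX@10 MEM@11 WB@12
I6 sub r5 <- r4,r2: IF@8 ID@10 stall=2 (RAW on I5.r2 (WB@12)) EX@13 MEM@14 WB@15

Answer: 5 6 8 9 10 12 15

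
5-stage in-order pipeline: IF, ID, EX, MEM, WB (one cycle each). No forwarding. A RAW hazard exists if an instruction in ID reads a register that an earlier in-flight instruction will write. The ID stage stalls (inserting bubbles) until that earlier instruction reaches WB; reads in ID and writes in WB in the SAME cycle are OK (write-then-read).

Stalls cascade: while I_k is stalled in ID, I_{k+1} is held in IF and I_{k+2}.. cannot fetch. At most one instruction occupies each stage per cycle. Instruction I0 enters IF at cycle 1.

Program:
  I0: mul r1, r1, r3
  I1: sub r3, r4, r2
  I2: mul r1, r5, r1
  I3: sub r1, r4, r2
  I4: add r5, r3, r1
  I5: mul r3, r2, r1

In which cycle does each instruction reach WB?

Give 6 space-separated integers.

I0 mul r1 <- r1,r3: IF@1 ID@2 stall=0 (-) EX@3 MEM@4 WB@5
I1 sub r3 <- r4,r2: IF@2 ID@3 stall=0 (-) EX@4 MEM@5 WB@6
I2 mul r1 <- r5,r1: IF@3 ID@4 stall=1 (RAW on I0.r1 (WB@5)) EX@6 MEM@7 WB@8
I3 sub r1 <- r4,r2: IF@4 ID@6 stall=0 (-) EX@7 MEM@8 WB@9
I4 add r5 <- r3,r1: IF@6 ID@7 stall=2 (RAW on I3.r1 (WB@9)) EX@10 MEM@11 WB@12
I5 mul r3 <- r2,r1: IF@7 ID@10 stall=0 (-) EX@11 MEM@12 WB@13

Answer: 5 6 8 9 12 13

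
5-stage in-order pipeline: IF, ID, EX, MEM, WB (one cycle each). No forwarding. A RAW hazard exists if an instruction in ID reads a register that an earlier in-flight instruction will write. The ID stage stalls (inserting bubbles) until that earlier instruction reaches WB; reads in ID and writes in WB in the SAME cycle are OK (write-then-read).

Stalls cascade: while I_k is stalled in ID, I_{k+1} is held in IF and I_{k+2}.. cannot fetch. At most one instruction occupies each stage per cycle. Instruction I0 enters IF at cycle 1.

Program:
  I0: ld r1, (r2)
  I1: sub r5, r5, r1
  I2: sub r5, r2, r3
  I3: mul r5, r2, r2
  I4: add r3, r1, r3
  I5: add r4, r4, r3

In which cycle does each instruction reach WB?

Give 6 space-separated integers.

I0 ld r1 <- r2: IF@1 ID@2 stall=0 (-) EX@3 MEM@4 WB@5
I1 sub r5 <- r5,r1: IF@2 ID@3 stall=2 (RAW on I0.r1 (WB@5)) EX@6 MEM@7 WB@8
I2 sub r5 <- r2,r3: IF@3 ID@6 stall=0 (-) EX@7 MEM@8 WB@9
I3 mul r5 <- r2,r2: IF@6 ID@7 stall=0 (-) EX@8 MEM@9 WB@10
I4 add r3 <- r1,r3: IF@7 ID@8 stall=0 (-) EX@9 MEM@10 WB@11
I5 add r4 <- r4,r3: IF@8 ID@9 stall=2 (RAW on I4.r3 (WB@11)) EX@12 MEM@13 WB@14

Answer: 5 8 9 10 11 14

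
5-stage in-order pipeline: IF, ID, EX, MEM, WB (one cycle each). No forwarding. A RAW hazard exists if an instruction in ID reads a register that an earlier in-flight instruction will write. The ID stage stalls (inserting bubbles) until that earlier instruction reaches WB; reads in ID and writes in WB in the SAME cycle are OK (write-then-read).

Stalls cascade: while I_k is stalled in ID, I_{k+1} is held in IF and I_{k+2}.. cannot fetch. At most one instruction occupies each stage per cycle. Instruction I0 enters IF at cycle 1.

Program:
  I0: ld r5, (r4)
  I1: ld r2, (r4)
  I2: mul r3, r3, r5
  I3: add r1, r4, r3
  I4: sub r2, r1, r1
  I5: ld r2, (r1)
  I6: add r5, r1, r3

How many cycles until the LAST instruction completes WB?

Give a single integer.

Answer: 16

Derivation:
I0 ld r5 <- r4: IF@1 ID@2 stall=0 (-) EX@3 MEM@4 WB@5
I1 ld r2 <- r4: IF@2 ID@3 stall=0 (-) EX@4 MEM@5 WB@6
I2 mul r3 <- r3,r5: IF@3 ID@4 stall=1 (RAW on I0.r5 (WB@5)) EX@6 MEM@7 WB@8
I3 add r1 <- r4,r3: IF@4 ID@6 stall=2 (RAW on I2.r3 (WB@8)) EX@9 MEM@10 WB@11
I4 sub r2 <- r1,r1: IF@6 ID@9 stall=2 (RAW on I3.r1 (WB@11)) EX@12 MEM@13 WB@14
I5 ld r2 <- r1: IF@9 ID@12 stall=0 (-) EX@13 MEM@14 WB@15
I6 add r5 <- r1,r3: IF@12 ID@13 stall=0 (-) EX@14 MEM@15 WB@16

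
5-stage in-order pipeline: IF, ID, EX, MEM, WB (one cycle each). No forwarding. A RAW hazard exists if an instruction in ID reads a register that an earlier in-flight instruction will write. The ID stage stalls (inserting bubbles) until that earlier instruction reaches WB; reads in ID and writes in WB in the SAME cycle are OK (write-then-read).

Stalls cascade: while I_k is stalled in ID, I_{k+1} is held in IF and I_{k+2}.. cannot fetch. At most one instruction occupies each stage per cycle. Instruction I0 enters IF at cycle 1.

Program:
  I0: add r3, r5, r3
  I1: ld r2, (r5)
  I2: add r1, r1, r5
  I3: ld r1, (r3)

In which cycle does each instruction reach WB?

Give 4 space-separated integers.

I0 add r3 <- r5,r3: IF@1 ID@2 stall=0 (-) EX@3 MEM@4 WB@5
I1 ld r2 <- r5: IF@2 ID@3 stall=0 (-) EX@4 MEM@5 WB@6
I2 add r1 <- r1,r5: IF@3 ID@4 stall=0 (-) EX@5 MEM@6 WB@7
I3 ld r1 <- r3: IF@4 ID@5 stall=0 (-) EX@6 MEM@7 WB@8

Answer: 5 6 7 8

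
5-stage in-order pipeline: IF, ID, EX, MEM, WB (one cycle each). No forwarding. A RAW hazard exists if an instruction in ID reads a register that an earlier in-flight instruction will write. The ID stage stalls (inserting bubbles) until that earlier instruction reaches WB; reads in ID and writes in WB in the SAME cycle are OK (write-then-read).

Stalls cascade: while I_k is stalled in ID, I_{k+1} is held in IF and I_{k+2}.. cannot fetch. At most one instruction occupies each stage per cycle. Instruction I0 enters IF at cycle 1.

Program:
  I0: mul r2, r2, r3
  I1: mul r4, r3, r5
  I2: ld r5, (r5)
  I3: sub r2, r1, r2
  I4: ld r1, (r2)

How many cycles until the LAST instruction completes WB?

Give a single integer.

Answer: 11

Derivation:
I0 mul r2 <- r2,r3: IF@1 ID@2 stall=0 (-) EX@3 MEM@4 WB@5
I1 mul r4 <- r3,r5: IF@2 ID@3 stall=0 (-) EX@4 MEM@5 WB@6
I2 ld r5 <- r5: IF@3 ID@4 stall=0 (-) EX@5 MEM@6 WB@7
I3 sub r2 <- r1,r2: IF@4 ID@5 stall=0 (-) EX@6 MEM@7 WB@8
I4 ld r1 <- r2: IF@5 ID@6 stall=2 (RAW on I3.r2 (WB@8)) EX@9 MEM@10 WB@11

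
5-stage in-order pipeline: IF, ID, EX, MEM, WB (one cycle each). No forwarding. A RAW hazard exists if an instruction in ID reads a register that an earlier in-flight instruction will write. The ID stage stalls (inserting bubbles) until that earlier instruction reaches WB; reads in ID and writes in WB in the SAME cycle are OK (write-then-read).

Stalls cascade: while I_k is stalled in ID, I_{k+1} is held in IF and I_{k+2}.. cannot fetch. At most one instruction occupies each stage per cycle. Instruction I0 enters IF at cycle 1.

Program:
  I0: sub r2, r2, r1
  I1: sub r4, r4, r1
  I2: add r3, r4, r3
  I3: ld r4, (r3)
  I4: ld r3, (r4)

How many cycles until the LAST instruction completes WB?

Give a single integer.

Answer: 15

Derivation:
I0 sub r2 <- r2,r1: IF@1 ID@2 stall=0 (-) EX@3 MEM@4 WB@5
I1 sub r4 <- r4,r1: IF@2 ID@3 stall=0 (-) EX@4 MEM@5 WB@6
I2 add r3 <- r4,r3: IF@3 ID@4 stall=2 (RAW on I1.r4 (WB@6)) EX@7 MEM@8 WB@9
I3 ld r4 <- r3: IF@4 ID@7 stall=2 (RAW on I2.r3 (WB@9)) EX@10 MEM@11 WB@12
I4 ld r3 <- r4: IF@7 ID@10 stall=2 (RAW on I3.r4 (WB@12)) EX@13 MEM@14 WB@15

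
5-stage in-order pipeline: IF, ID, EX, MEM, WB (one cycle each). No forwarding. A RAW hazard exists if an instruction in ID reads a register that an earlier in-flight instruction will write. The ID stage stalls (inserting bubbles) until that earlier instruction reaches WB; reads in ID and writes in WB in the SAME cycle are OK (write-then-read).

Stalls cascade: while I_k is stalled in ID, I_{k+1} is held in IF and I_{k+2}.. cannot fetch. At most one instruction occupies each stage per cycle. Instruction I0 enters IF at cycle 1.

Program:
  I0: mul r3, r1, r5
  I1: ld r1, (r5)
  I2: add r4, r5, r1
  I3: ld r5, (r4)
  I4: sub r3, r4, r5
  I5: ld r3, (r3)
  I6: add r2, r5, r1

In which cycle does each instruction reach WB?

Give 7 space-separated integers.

I0 mul r3 <- r1,r5: IF@1 ID@2 stall=0 (-) EX@3 MEM@4 WB@5
I1 ld r1 <- r5: IF@2 ID@3 stall=0 (-) EX@4 MEM@5 WB@6
I2 add r4 <- r5,r1: IF@3 ID@4 stall=2 (RAW on I1.r1 (WB@6)) EX@7 MEM@8 WB@9
I3 ld r5 <- r4: IF@4 ID@7 stall=2 (RAW on I2.r4 (WB@9)) EX@10 MEM@11 WB@12
I4 sub r3 <- r4,r5: IF@7 ID@10 stall=2 (RAW on I3.r5 (WB@12)) EX@13 MEM@14 WB@15
I5 ld r3 <- r3: IF@10 ID@13 stall=2 (RAW on I4.r3 (WB@15)) EX@16 MEM@17 WB@18
I6 add r2 <- r5,r1: IF@13 ID@16 stall=0 (-) EX@17 MEM@18 WB@19

Answer: 5 6 9 12 15 18 19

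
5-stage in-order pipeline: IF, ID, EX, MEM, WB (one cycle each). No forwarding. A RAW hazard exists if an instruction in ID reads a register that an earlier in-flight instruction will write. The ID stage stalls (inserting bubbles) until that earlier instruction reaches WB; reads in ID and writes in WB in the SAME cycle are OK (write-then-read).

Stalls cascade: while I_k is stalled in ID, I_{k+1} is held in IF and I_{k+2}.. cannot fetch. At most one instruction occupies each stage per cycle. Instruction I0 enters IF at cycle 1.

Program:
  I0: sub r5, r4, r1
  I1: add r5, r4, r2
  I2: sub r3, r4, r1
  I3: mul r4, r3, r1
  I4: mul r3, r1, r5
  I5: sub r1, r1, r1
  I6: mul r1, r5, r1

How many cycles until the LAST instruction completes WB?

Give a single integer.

Answer: 15

Derivation:
I0 sub r5 <- r4,r1: IF@1 ID@2 stall=0 (-) EX@3 MEM@4 WB@5
I1 add r5 <- r4,r2: IF@2 ID@3 stall=0 (-) EX@4 MEM@5 WB@6
I2 sub r3 <- r4,r1: IF@3 ID@4 stall=0 (-) EX@5 MEM@6 WB@7
I3 mul r4 <- r3,r1: IF@4 ID@5 stall=2 (RAW on I2.r3 (WB@7)) EX@8 MEM@9 WB@10
I4 mul r3 <- r1,r5: IF@5 ID@8 stall=0 (-) EX@9 MEM@10 WB@11
I5 sub r1 <- r1,r1: IF@8 ID@9 stall=0 (-) EX@10 MEM@11 WB@12
I6 mul r1 <- r5,r1: IF@9 ID@10 stall=2 (RAW on I5.r1 (WB@12)) EX@13 MEM@14 WB@15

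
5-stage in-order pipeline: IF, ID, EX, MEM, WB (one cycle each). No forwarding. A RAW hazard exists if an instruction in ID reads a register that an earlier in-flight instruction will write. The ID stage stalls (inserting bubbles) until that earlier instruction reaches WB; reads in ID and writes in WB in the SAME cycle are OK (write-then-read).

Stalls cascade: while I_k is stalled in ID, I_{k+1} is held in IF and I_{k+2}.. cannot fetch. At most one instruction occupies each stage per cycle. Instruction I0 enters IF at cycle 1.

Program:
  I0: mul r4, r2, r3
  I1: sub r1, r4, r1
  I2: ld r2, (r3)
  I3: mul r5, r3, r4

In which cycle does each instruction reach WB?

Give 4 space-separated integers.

I0 mul r4 <- r2,r3: IF@1 ID@2 stall=0 (-) EX@3 MEM@4 WB@5
I1 sub r1 <- r4,r1: IF@2 ID@3 stall=2 (RAW on I0.r4 (WB@5)) EX@6 MEM@7 WB@8
I2 ld r2 <- r3: IF@3 ID@6 stall=0 (-) EX@7 MEM@8 WB@9
I3 mul r5 <- r3,r4: IF@6 ID@7 stall=0 (-) EX@8 MEM@9 WB@10

Answer: 5 8 9 10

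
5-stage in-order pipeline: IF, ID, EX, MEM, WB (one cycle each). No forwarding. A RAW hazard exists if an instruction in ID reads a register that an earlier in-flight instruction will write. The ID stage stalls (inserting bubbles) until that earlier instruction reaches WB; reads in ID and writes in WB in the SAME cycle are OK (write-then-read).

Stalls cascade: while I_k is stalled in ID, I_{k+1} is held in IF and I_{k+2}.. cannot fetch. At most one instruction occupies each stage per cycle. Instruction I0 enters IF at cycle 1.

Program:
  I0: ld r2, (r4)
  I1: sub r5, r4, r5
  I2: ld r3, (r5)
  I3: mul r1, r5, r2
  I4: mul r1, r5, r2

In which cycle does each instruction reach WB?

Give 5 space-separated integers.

Answer: 5 6 9 10 11

Derivation:
I0 ld r2 <- r4: IF@1 ID@2 stall=0 (-) EX@3 MEM@4 WB@5
I1 sub r5 <- r4,r5: IF@2 ID@3 stall=0 (-) EX@4 MEM@5 WB@6
I2 ld r3 <- r5: IF@3 ID@4 stall=2 (RAW on I1.r5 (WB@6)) EX@7 MEM@8 WB@9
I3 mul r1 <- r5,r2: IF@4 ID@7 stall=0 (-) EX@8 MEM@9 WB@10
I4 mul r1 <- r5,r2: IF@7 ID@8 stall=0 (-) EX@9 MEM@10 WB@11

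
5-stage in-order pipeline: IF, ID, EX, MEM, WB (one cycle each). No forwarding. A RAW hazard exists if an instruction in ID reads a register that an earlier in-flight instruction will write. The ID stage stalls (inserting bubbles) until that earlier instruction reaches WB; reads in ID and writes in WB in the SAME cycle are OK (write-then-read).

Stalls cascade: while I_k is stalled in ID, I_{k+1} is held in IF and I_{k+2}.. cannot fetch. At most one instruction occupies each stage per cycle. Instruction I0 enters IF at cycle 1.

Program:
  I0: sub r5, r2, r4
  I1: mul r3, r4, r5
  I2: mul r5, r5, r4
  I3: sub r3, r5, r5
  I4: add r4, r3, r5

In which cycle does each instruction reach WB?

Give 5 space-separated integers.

I0 sub r5 <- r2,r4: IF@1 ID@2 stall=0 (-) EX@3 MEM@4 WB@5
I1 mul r3 <- r4,r5: IF@2 ID@3 stall=2 (RAW on I0.r5 (WB@5)) EX@6 MEM@7 WB@8
I2 mul r5 <- r5,r4: IF@3 ID@6 stall=0 (-) EX@7 MEM@8 WB@9
I3 sub r3 <- r5,r5: IF@6 ID@7 stall=2 (RAW on I2.r5 (WB@9)) EX@10 MEM@11 WB@12
I4 add r4 <- r3,r5: IF@7 ID@10 stall=2 (RAW on I3.r3 (WB@12)) EX@13 MEM@14 WB@15

Answer: 5 8 9 12 15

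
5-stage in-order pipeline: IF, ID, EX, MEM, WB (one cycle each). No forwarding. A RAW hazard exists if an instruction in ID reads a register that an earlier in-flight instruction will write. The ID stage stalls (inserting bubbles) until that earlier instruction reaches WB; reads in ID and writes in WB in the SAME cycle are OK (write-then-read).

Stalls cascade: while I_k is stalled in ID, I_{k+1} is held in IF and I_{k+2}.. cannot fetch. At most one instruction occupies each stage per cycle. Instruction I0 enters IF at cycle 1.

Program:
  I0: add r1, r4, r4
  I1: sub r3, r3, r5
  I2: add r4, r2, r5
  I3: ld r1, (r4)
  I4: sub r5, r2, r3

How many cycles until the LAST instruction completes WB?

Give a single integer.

I0 add r1 <- r4,r4: IF@1 ID@2 stall=0 (-) EX@3 MEM@4 WB@5
I1 sub r3 <- r3,r5: IF@2 ID@3 stall=0 (-) EX@4 MEM@5 WB@6
I2 add r4 <- r2,r5: IF@3 ID@4 stall=0 (-) EX@5 MEM@6 WB@7
I3 ld r1 <- r4: IF@4 ID@5 stall=2 (RAW on I2.r4 (WB@7)) EX@8 MEM@9 WB@10
I4 sub r5 <- r2,r3: IF@5 ID@8 stall=0 (-) EX@9 MEM@10 WB@11

Answer: 11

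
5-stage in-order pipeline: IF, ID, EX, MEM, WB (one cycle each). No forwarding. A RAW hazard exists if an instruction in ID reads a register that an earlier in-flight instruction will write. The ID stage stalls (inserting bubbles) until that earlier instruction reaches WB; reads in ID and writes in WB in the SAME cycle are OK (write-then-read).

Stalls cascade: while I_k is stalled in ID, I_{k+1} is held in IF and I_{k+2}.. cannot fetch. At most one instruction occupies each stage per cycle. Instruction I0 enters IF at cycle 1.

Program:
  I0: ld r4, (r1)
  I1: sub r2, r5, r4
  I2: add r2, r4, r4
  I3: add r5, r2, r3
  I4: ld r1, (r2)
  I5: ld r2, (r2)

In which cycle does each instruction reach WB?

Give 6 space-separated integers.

I0 ld r4 <- r1: IF@1 ID@2 stall=0 (-) EX@3 MEM@4 WB@5
I1 sub r2 <- r5,r4: IF@2 ID@3 stall=2 (RAW on I0.r4 (WB@5)) EX@6 MEM@7 WB@8
I2 add r2 <- r4,r4: IF@3 ID@6 stall=0 (-) EX@7 MEM@8 WB@9
I3 add r5 <- r2,r3: IF@6 ID@7 stall=2 (RAW on I2.r2 (WB@9)) EX@10 MEM@11 WB@12
I4 ld r1 <- r2: IF@7 ID@10 stall=0 (-) EX@11 MEM@12 WB@13
I5 ld r2 <- r2: IF@10 ID@11 stall=0 (-) EX@12 MEM@13 WB@14

Answer: 5 8 9 12 13 14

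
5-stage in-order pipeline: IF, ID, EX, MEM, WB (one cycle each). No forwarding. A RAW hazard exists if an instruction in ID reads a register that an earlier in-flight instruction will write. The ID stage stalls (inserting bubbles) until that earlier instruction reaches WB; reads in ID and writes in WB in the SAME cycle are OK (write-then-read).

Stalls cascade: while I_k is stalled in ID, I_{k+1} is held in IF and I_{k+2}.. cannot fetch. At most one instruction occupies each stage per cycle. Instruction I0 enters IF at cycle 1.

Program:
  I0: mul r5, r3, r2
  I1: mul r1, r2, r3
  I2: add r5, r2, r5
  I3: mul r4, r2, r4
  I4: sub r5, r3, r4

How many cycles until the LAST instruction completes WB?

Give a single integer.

I0 mul r5 <- r3,r2: IF@1 ID@2 stall=0 (-) EX@3 MEM@4 WB@5
I1 mul r1 <- r2,r3: IF@2 ID@3 stall=0 (-) EX@4 MEM@5 WB@6
I2 add r5 <- r2,r5: IF@3 ID@4 stall=1 (RAW on I0.r5 (WB@5)) EX@6 MEM@7 WB@8
I3 mul r4 <- r2,r4: IF@4 ID@6 stall=0 (-) EX@7 MEM@8 WB@9
I4 sub r5 <- r3,r4: IF@6 ID@7 stall=2 (RAW on I3.r4 (WB@9)) EX@10 MEM@11 WB@12

Answer: 12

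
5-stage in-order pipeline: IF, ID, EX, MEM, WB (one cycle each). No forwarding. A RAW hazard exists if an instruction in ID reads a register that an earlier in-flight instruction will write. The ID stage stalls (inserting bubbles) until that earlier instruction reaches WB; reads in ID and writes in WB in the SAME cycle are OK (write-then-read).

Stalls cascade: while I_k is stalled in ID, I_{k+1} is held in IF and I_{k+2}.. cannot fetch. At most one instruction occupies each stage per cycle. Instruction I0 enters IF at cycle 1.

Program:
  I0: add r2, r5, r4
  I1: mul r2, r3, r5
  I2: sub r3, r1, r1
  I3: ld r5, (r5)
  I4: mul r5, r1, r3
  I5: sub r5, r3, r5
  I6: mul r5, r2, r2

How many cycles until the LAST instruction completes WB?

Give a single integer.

Answer: 14

Derivation:
I0 add r2 <- r5,r4: IF@1 ID@2 stall=0 (-) EX@3 MEM@4 WB@5
I1 mul r2 <- r3,r5: IF@2 ID@3 stall=0 (-) EX@4 MEM@5 WB@6
I2 sub r3 <- r1,r1: IF@3 ID@4 stall=0 (-) EX@5 MEM@6 WB@7
I3 ld r5 <- r5: IF@4 ID@5 stall=0 (-) EX@6 MEM@7 WB@8
I4 mul r5 <- r1,r3: IF@5 ID@6 stall=1 (RAW on I2.r3 (WB@7)) EX@8 MEM@9 WB@10
I5 sub r5 <- r3,r5: IF@6 ID@8 stall=2 (RAW on I4.r5 (WB@10)) EX@11 MEM@12 WB@13
I6 mul r5 <- r2,r2: IF@8 ID@11 stall=0 (-) EX@12 MEM@13 WB@14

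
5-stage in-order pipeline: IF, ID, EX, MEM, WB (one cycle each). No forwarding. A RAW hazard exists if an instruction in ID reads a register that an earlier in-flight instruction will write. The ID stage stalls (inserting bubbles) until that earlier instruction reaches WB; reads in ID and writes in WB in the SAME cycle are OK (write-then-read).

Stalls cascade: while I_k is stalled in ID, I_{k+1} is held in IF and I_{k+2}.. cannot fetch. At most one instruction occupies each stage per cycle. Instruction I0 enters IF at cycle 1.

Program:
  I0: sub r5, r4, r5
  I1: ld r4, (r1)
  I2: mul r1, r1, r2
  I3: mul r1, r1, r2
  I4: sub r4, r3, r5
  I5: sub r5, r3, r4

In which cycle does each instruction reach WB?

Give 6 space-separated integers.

Answer: 5 6 7 10 11 14

Derivation:
I0 sub r5 <- r4,r5: IF@1 ID@2 stall=0 (-) EX@3 MEM@4 WB@5
I1 ld r4 <- r1: IF@2 ID@3 stall=0 (-) EX@4 MEM@5 WB@6
I2 mul r1 <- r1,r2: IF@3 ID@4 stall=0 (-) EX@5 MEM@6 WB@7
I3 mul r1 <- r1,r2: IF@4 ID@5 stall=2 (RAW on I2.r1 (WB@7)) EX@8 MEM@9 WB@10
I4 sub r4 <- r3,r5: IF@5 ID@8 stall=0 (-) EX@9 MEM@10 WB@11
I5 sub r5 <- r3,r4: IF@8 ID@9 stall=2 (RAW on I4.r4 (WB@11)) EX@12 MEM@13 WB@14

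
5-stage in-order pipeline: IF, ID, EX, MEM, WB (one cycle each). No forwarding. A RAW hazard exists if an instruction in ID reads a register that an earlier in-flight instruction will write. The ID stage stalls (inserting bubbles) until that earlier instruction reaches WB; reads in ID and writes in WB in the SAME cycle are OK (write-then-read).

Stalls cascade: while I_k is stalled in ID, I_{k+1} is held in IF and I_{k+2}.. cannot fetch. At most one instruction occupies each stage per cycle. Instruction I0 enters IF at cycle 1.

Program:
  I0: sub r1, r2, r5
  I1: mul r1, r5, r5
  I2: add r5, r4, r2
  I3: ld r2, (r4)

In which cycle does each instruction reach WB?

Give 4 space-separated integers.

Answer: 5 6 7 8

Derivation:
I0 sub r1 <- r2,r5: IF@1 ID@2 stall=0 (-) EX@3 MEM@4 WB@5
I1 mul r1 <- r5,r5: IF@2 ID@3 stall=0 (-) EX@4 MEM@5 WB@6
I2 add r5 <- r4,r2: IF@3 ID@4 stall=0 (-) EX@5 MEM@6 WB@7
I3 ld r2 <- r4: IF@4 ID@5 stall=0 (-) EX@6 MEM@7 WB@8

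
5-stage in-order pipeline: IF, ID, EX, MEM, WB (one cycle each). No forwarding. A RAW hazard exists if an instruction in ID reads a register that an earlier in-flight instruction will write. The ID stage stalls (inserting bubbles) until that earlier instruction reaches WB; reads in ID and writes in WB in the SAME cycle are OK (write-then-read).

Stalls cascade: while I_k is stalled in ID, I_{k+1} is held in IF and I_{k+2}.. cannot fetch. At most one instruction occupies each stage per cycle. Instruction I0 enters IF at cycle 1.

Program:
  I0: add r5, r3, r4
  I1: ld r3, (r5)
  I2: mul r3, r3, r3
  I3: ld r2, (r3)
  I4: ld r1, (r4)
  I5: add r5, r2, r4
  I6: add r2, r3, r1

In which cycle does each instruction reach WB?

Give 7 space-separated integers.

I0 add r5 <- r3,r4: IF@1 ID@2 stall=0 (-) EX@3 MEM@4 WB@5
I1 ld r3 <- r5: IF@2 ID@3 stall=2 (RAW on I0.r5 (WB@5)) EX@6 MEM@7 WB@8
I2 mul r3 <- r3,r3: IF@3 ID@6 stall=2 (RAW on I1.r3 (WB@8)) EX@9 MEM@10 WB@11
I3 ld r2 <- r3: IF@6 ID@9 stall=2 (RAW on I2.r3 (WB@11)) EX@12 MEM@13 WB@14
I4 ld r1 <- r4: IF@9 ID@12 stall=0 (-) EX@13 MEM@14 WB@15
I5 add r5 <- r2,r4: IF@12 ID@13 stall=1 (RAW on I3.r2 (WB@14)) EX@15 MEM@16 WB@17
I6 add r2 <- r3,r1: IF@13 ID@15 stall=0 (-) EX@16 MEM@17 WB@18

Answer: 5 8 11 14 15 17 18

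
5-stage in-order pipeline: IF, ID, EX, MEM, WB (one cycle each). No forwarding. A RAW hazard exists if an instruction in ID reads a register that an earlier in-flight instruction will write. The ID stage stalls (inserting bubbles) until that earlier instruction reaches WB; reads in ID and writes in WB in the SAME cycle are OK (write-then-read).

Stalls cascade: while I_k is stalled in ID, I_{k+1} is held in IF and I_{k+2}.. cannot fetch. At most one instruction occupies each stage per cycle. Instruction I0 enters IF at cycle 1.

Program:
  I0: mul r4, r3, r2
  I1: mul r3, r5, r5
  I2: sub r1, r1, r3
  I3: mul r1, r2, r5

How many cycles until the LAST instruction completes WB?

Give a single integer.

I0 mul r4 <- r3,r2: IF@1 ID@2 stall=0 (-) EX@3 MEM@4 WB@5
I1 mul r3 <- r5,r5: IF@2 ID@3 stall=0 (-) EX@4 MEM@5 WB@6
I2 sub r1 <- r1,r3: IF@3 ID@4 stall=2 (RAW on I1.r3 (WB@6)) EX@7 MEM@8 WB@9
I3 mul r1 <- r2,r5: IF@4 ID@7 stall=0 (-) EX@8 MEM@9 WB@10

Answer: 10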